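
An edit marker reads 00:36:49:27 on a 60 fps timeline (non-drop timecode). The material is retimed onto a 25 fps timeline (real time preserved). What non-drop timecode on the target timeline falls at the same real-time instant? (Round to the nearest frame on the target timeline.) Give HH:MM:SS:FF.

00:36:49:11

Source frame index: (0×3600 + 36×60 + 49) × 60 + 27 = 132567.
Real time: 132567 / (60) = 44189/20 s.
Target frame: (44189/20) × (25) = 220945/4 ≈ 55236.250 → 55236.
At 25 labels/s: frame 55236 → 00:36:49:11.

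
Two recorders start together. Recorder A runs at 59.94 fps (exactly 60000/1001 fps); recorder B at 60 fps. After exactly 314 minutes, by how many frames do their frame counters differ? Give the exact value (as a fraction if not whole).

1130400/1001 frames

314 min = 18840 s.
A emits 60000/1001 × 18840 = 1130400000/1001 frames; B emits 60 × 18840 = 1130400.
Difference = 1130400/1001 frames (≈ 1129.2707); B is ahead of A.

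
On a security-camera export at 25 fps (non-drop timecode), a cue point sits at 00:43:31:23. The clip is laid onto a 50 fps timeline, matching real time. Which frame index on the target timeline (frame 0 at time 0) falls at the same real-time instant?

frame 130596

Source frame index: (0×3600 + 43×60 + 31) × 25 + 23 = 65298.
Real time: 65298 / (25) = 65298/25 s.
Target frame: (65298/25) × (50) = 130596.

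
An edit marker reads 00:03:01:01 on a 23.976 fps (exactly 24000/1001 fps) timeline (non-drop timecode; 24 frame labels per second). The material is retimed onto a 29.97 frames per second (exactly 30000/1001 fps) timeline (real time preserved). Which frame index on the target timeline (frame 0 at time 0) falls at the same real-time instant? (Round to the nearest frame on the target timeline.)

Source frame index: (0×3600 + 3×60 + 1) × 24 + 1 = 4345.
Real time: 4345 / (24000/1001) = 869869/4800 s.
Target frame: (869869/4800) × (30000/1001) = 21725/4 ≈ 5431.250 → 5431.

frame 5431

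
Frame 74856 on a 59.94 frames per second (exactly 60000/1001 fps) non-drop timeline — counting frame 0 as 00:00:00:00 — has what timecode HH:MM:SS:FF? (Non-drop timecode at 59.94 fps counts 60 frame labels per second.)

00:20:47:36

74856 ÷ 60 = 1247 full seconds, remainder 36 frames.
1247 s = 0 h 20 min 47 s.
Timecode: 00:20:47:36.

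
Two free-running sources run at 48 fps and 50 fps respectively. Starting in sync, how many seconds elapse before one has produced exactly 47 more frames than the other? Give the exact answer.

The gap grows by |50 − 48| = 2 frames per second.
Time for a 47-frame gap: 47 ÷ (2) = 23.5 s.

23.5 seconds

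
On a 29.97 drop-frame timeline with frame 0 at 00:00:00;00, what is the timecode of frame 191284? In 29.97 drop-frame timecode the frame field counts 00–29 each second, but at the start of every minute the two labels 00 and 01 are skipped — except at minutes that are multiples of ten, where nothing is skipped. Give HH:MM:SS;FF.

01:46:22;16

Each 10-minute DF block holds 10 × 60 × 30 − 9 × 2 = 17982 frames. 191284 ÷ 17982 → 10 full blocks, remainder 11464.
Within the partial block the first minute is 1800 frames and each further minute 1798, so 6 further minute boundaries passed. Total skipped labels = 18 × 10 + 2 × 6 = 192.
Non-drop label index = 191284 + 192 = 191476; at 30 labels/s that is 01:46:22:16, i.e. DF 01:46:22;16.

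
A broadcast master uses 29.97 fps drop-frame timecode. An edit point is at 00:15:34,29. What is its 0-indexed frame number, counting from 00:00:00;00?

28021

As if non-drop at 30 labels/s: (0 × 3600 + 15 × 60 + 34) × 30 + 29 = 28049.
Minute boundaries passed: 15; those not divisible by 10: 15 − 1 = 14; dropped labels = 2 × 14 = 28.
Actual frame index = 28049 − 28 = 28021.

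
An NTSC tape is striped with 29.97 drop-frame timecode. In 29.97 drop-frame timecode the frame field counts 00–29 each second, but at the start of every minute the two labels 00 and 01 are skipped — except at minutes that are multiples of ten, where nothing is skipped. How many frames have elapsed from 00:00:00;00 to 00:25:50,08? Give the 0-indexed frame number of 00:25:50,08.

46462

As if non-drop at 30 labels/s: (0 × 3600 + 25 × 60 + 50) × 30 + 8 = 46508.
Minute boundaries passed: 25; those not divisible by 10: 25 − 2 = 23; dropped labels = 2 × 23 = 46.
Actual frame index = 46508 − 46 = 46462.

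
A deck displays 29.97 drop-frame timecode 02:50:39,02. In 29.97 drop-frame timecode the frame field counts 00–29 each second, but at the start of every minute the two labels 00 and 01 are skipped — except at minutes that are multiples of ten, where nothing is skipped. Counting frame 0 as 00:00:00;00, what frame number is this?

306866

As if non-drop at 30 labels/s: (2 × 3600 + 50 × 60 + 39) × 30 + 2 = 307172.
Minute boundaries passed: 170; those not divisible by 10: 170 − 17 = 153; dropped labels = 2 × 153 = 306.
Actual frame index = 307172 − 306 = 306866.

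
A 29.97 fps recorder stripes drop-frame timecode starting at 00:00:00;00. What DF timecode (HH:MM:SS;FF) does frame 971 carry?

Ten DF minutes hold 17982 frames, so frame 971 lies in block 0 (frames 0–17981) with 971 frames into that block.
The block's first minute is 1800 frames and the rest 1798 each; 971 frames reaches minute 0, so 0 × 18 + 0 × 2 = 0 labels have been skipped so far.
Adding those back, label number 971 + 0 = 971 at 30 labels/s is 32 s + 11 f = 0 h 0 min 32 s frame 11, i.e. 00:00:32;11.

00:00:32;11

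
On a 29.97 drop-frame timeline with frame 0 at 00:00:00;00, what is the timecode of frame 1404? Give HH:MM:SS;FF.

Each 10-minute DF block holds 10 × 60 × 30 − 9 × 2 = 17982 frames. 1404 ÷ 17982 → 0 full blocks, remainder 1404.
Within the partial block the first minute is 1800 frames and each further minute 1798, so 0 further minute boundaries passed. Total skipped labels = 18 × 0 + 2 × 0 = 0.
Non-drop label index = 1404 + 0 = 1404; at 30 labels/s that is 00:00:46:24, i.e. DF 00:00:46;24.

00:00:46;24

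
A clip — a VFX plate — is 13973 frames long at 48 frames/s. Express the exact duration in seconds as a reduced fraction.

13973/48 seconds

Running time = 13973 ÷ (48) = 13973 × 1/48 = 13973/48 s.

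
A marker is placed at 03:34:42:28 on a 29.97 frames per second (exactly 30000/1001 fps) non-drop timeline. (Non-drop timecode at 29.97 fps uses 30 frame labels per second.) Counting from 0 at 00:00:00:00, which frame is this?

frame 386488

Total seconds to the label: (3 × 3600 + 34 × 60 + 42) = 12882.
Frame index = 12882 × 30 + 28 = 386488.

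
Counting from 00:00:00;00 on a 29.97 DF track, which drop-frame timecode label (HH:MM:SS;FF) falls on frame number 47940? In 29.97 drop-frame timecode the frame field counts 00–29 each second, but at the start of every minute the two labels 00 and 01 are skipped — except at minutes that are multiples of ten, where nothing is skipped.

Each 10-minute DF block holds 10 × 60 × 30 − 9 × 2 = 17982 frames. 47940 ÷ 17982 → 2 full blocks, remainder 11976.
Within the partial block the first minute is 1800 frames and each further minute 1798, so 6 further minute boundaries passed. Total skipped labels = 18 × 2 + 2 × 6 = 48.
Non-drop label index = 47940 + 48 = 47988; at 30 labels/s that is 00:26:39:18, i.e. DF 00:26:39;18.

00:26:39;18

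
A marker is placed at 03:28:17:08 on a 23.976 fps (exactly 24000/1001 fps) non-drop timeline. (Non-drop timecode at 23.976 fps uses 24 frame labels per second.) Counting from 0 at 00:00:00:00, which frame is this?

299936

Total seconds to the label: (3 × 3600 + 28 × 60 + 17) = 12497.
Frame index = 12497 × 24 + 8 = 299936.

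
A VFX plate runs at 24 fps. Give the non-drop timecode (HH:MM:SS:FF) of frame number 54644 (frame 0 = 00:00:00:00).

54644 ÷ 24 = 2276 full seconds, remainder 20 frames.
2276 s = 0 h 37 min 56 s.
Timecode: 00:37:56:20.

00:37:56:20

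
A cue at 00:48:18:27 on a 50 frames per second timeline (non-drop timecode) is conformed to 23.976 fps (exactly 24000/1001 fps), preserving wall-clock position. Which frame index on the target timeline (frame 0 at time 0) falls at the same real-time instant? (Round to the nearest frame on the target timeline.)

Source frame index: (0×3600 + 48×60 + 18) × 50 + 27 = 144927.
Real time: 144927 / (50) = 144927/50 s.
Target frame: (144927/50) × (24000/1001) = 69564960/1001 ≈ 69495.465 → 69495.

frame 69495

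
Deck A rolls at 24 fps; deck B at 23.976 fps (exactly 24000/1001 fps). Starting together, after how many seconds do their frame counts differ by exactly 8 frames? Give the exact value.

The gap grows by |24000/1001 − 24| = 24/1001 frames per second.
Time for a 8-frame gap: 8 ÷ (24/1001) = 1001/3 s.

1001/3 seconds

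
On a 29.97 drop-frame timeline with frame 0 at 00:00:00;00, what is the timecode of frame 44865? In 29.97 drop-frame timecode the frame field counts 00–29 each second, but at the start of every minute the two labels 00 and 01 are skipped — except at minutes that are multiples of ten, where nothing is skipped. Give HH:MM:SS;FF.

00:24:56;29

Ten DF minutes hold 17982 frames, so frame 44865 lies in block 2 (frames 35964–53945) with 8901 frames into that block.
The block's first minute is 1800 frames and the rest 1798 each; 8901 frames reaches minute 4, so 2 × 18 + 4 × 2 = 44 labels have been skipped so far.
Adding those back, label number 44865 + 44 = 44909 at 30 labels/s is 1496 s + 29 f = 0 h 24 min 56 s frame 29, i.e. 00:24:56;29.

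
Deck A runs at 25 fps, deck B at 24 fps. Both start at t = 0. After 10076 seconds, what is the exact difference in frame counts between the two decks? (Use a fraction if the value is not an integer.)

10076 frames

A emits 25 × 10076 = 251900 frames; B emits 24 × 10076 = 241824.
Difference = 10076 frames; B is behind A.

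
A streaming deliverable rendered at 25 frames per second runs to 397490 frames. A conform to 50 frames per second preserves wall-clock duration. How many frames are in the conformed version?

Target frames = source frames × (target rate / source rate) = 397490 × (50)/(25) = 397490 × 2 = 794980.

794980 frames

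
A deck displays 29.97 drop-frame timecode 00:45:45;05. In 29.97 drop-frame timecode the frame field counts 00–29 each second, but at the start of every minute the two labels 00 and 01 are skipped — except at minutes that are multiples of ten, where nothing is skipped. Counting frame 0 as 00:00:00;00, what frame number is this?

As if non-drop at 30 labels/s: (0 × 3600 + 45 × 60 + 45) × 30 + 5 = 82355.
Minute boundaries passed: 45; those not divisible by 10: 45 − 4 = 41; dropped labels = 2 × 41 = 82.
Actual frame index = 82355 − 82 = 82273.

82273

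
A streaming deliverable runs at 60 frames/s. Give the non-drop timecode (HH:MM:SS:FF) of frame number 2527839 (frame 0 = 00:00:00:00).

11:42:10:39

2527839 ÷ 60 = 42130 full seconds, remainder 39 frames.
42130 s = 11 h 42 min 10 s.
Timecode: 11:42:10:39.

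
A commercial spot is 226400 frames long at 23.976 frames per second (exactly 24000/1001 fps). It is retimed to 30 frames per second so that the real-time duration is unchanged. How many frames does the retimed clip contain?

283283 frames

Target frames = source frames × (target rate / source rate) = 226400 × (30)/(24000/1001) = 226400 × 1001/800 = 283283.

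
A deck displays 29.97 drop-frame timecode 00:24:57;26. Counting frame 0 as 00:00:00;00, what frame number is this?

44892

As if non-drop at 30 labels/s: (0 × 3600 + 24 × 60 + 57) × 30 + 26 = 44936.
Minute boundaries passed: 24; those not divisible by 10: 24 − 2 = 22; dropped labels = 2 × 22 = 44.
Actual frame index = 44936 − 44 = 44892.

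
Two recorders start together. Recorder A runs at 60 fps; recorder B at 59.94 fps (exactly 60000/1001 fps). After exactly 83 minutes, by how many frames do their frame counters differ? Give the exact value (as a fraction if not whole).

83 min = 4980 s.
A emits 60 × 4980 = 298800 frames; B emits 60000/1001 × 4980 = 298800000/1001.
Difference = 298800/1001 frames (≈ 298.5015); B is behind A.

298800/1001 frames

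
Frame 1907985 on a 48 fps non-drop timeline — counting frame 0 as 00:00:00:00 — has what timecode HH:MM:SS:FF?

1907985 ÷ 48 = 39749 full seconds, remainder 33 frames.
39749 s = 11 h 2 min 29 s.
Timecode: 11:02:29:33.

11:02:29:33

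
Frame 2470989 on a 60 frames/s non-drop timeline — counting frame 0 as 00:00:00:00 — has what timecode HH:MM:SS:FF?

2470989 ÷ 60 = 41183 full seconds, remainder 9 frames.
41183 s = 11 h 26 min 23 s.
Timecode: 11:26:23:09.

11:26:23:09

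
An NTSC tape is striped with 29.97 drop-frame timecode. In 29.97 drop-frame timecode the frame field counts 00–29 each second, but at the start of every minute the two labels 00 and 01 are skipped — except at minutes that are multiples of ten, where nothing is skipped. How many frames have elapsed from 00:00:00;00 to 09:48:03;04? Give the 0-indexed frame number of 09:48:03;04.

As if non-drop at 30 labels/s: (9 × 3600 + 48 × 60 + 3) × 30 + 4 = 1058494.
Minute boundaries passed: 588; those not divisible by 10: 588 − 58 = 530; dropped labels = 2 × 530 = 1060.
Actual frame index = 1058494 − 1060 = 1057434.

1057434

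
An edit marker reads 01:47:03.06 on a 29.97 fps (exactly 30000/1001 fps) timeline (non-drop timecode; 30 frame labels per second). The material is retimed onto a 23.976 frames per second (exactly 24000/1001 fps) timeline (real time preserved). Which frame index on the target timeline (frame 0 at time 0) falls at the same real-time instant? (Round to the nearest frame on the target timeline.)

Source frame index: (1×3600 + 47×60 + 3) × 30 + 6 = 192696.
Real time: 192696 / (30000/1001) = 8037029/1250 s.
Target frame: (8037029/1250) × (24000/1001) = 770784/5 ≈ 154156.800 → 154157.

frame 154157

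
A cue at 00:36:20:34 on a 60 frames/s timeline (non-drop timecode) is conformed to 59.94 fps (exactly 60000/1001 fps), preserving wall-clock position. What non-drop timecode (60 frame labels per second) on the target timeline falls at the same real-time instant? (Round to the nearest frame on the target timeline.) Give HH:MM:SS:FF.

00:36:18:23

Source frame index: (0×3600 + 36×60 + 20) × 60 + 34 = 130834.
Real time: 130834 / (60) = 65417/30 s.
Target frame: (65417/30) × (60000/1001) = 11894000/91 ≈ 130703.297 → 130703.
At 60 labels/s: frame 130703 → 00:36:18:23.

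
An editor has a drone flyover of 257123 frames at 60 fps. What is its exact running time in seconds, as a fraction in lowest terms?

Running time = 257123 ÷ (60) = 257123 × 1/60 = 257123/60 s.

257123/60 seconds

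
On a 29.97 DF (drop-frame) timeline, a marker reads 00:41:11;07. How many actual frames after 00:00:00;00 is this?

Complete 10-minute blocks: 4, each 17982 frames → 71928.
Remaining 1 whole minute in the current block: 1800 + 0 × 1798 = 1800 frames.
Within the current minute: 11 × 30 + 7 − 2 = 335 (labels ;00/;01 skipped at this minute). Total = 71928 + 1800 + 335 = 74063.

74063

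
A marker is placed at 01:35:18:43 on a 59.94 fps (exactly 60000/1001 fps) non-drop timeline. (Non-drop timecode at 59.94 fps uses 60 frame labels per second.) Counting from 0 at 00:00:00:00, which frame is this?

343123

Total seconds to the label: (1 × 3600 + 35 × 60 + 18) = 5718.
Frame index = 5718 × 60 + 43 = 343123.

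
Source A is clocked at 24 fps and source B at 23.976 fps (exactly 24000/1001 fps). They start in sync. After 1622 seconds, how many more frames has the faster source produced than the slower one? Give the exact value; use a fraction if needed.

A emits 24 × 1622 = 38928 frames; B emits 24000/1001 × 1622 = 38928000/1001.
Difference = 38928/1001 frames (≈ 38.8891); B is behind A.

38928/1001 frames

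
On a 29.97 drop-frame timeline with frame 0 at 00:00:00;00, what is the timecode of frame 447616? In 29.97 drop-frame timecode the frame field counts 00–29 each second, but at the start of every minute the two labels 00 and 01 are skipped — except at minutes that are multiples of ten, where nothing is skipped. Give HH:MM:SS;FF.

Each 10-minute DF block holds 10 × 60 × 30 − 9 × 2 = 17982 frames. 447616 ÷ 17982 → 24 full blocks, remainder 16048.
Within the partial block the first minute is 1800 frames and each further minute 1798, so 8 further minute boundaries passed. Total skipped labels = 18 × 24 + 2 × 8 = 448.
Non-drop label index = 447616 + 448 = 448064; at 30 labels/s that is 04:08:55:14, i.e. DF 04:08:55;14.

04:08:55;14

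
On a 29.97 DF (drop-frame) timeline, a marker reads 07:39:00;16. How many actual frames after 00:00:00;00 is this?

825388

As if non-drop at 30 labels/s: (7 × 3600 + 39 × 60 + 0) × 30 + 16 = 826216.
Minute boundaries passed: 459; those not divisible by 10: 459 − 45 = 414; dropped labels = 2 × 414 = 828.
Actual frame index = 826216 − 828 = 825388.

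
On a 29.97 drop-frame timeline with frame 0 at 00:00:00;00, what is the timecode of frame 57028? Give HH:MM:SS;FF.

Each 10-minute DF block holds 10 × 60 × 30 − 9 × 2 = 17982 frames. 57028 ÷ 17982 → 3 full blocks, remainder 3082.
Within the partial block the first minute is 1800 frames and each further minute 1798, so 1 further minute boundary passed. Total skipped labels = 18 × 3 + 2 × 1 = 56.
Non-drop label index = 57028 + 56 = 57084; at 30 labels/s that is 00:31:42:24, i.e. DF 00:31:42;24.

00:31:42;24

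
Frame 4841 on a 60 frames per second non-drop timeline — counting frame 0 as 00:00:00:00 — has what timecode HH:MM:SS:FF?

00:01:20:41

4841 ÷ 60 = 80 full seconds, remainder 41 frames.
80 s = 0 h 1 min 20 s.
Timecode: 00:01:20:41.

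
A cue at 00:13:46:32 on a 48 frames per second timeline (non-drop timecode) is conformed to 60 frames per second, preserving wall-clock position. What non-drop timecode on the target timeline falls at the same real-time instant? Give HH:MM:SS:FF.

00:13:46:40

Source frame index: (0×3600 + 13×60 + 46) × 48 + 32 = 39680.
Real time: 39680 / (48) = 2480/3 s.
Target frame: (2480/3) × (60) = 49600.
At 60 labels/s: frame 49600 → 00:13:46:40.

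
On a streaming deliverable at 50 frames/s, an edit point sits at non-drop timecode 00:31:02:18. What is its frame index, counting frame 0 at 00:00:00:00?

Total seconds to the label: (0 × 3600 + 31 × 60 + 2) = 1862.
Frame index = 1862 × 50 + 18 = 93118.

frame 93118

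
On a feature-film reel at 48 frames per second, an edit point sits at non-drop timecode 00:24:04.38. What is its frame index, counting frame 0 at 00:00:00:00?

69350

Total seconds to the label: (0 × 3600 + 24 × 60 + 4) = 1444.
Frame index = 1444 × 48 + 38 = 69350.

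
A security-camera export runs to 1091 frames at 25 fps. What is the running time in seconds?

Running time = 1091 / (25) = 43.64 s.

43.64 seconds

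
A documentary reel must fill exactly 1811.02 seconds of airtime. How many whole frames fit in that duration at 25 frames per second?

Frames = 1811.02 × 25 = 90551/2 ≈ 45275.5000.
Complete frames: 45275.

45275 frames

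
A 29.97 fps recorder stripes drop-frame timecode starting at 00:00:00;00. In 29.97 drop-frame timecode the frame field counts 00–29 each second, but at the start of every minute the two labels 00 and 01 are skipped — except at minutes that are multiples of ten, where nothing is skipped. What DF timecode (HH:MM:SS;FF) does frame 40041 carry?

00:22:16;01

Each 10-minute DF block holds 10 × 60 × 30 − 9 × 2 = 17982 frames. 40041 ÷ 17982 → 2 full blocks, remainder 4077.
Within the partial block the first minute is 1800 frames and each further minute 1798, so 2 further minute boundaries passed. Total skipped labels = 18 × 2 + 2 × 2 = 40.
Non-drop label index = 40041 + 40 = 40081; at 30 labels/s that is 00:22:16:01, i.e. DF 00:22:16;01.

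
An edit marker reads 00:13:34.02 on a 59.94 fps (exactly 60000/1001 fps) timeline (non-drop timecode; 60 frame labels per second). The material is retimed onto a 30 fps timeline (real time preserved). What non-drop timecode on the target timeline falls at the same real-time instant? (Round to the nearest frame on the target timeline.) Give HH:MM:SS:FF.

00:13:34:25

Source frame index: (0×3600 + 13×60 + 34) × 60 + 2 = 48842.
Real time: 48842 / (60000/1001) = 24445421/30000 s.
Target frame: (24445421/30000) × (30) = 24445421/1000 ≈ 24445.421 → 24445.
At 30 labels/s: frame 24445 → 00:13:34:25.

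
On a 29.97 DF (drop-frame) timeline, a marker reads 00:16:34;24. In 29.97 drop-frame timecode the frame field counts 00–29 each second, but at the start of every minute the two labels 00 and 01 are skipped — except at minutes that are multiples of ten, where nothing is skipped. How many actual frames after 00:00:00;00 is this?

Complete 10-minute blocks: 1, each 17982 frames → 17982.
Remaining 6 whole minutes in the current block: 1800 + 5 × 1798 = 10790 frames.
Within the current minute: 34 × 30 + 24 − 2 = 1042 (labels ;00/;01 skipped at this minute). Total = 17982 + 10790 + 1042 = 29814.

29814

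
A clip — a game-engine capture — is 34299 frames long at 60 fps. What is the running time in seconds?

571.65 seconds

Running time = 34299 / (60) = 571.65 s.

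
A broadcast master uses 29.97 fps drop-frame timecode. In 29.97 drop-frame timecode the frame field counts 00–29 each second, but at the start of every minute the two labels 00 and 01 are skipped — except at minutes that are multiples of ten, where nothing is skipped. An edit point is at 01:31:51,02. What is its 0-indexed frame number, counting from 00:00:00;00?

165168

Complete 10-minute blocks: 9, each 17982 frames → 161838.
Remaining 1 whole minute in the current block: 1800 + 0 × 1798 = 1800 frames.
Within the current minute: 51 × 30 + 2 − 2 = 1530 (labels ;00/;01 skipped at this minute). Total = 161838 + 1800 + 1530 = 165168.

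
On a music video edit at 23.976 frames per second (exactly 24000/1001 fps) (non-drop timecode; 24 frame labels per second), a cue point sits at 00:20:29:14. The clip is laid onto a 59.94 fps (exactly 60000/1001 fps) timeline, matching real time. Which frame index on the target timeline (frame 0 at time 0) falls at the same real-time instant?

Source frame index: (0×3600 + 20×60 + 29) × 24 + 14 = 29510.
Real time: 29510 / (24000/1001) = 2953951/2400 s.
Target frame: (2953951/2400) × (60000/1001) = 73775.

frame 73775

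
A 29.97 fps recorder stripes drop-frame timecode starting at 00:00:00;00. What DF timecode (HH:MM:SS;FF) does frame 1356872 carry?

Ten DF minutes hold 17982 frames, so frame 1356872 lies in block 75 (frames 1348650–1366631) with 8222 frames into that block.
The block's first minute is 1800 frames and the rest 1798 each; 8222 frames reaches minute 4, so 75 × 18 + 4 × 2 = 1358 labels have been skipped so far.
Adding those back, label number 1356872 + 1358 = 1358230 at 30 labels/s is 45274 s + 10 f = 12 h 34 min 34 s frame 10, i.e. 12:34:34;10.

12:34:34;10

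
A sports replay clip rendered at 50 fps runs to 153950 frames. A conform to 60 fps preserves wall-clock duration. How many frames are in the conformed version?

184740 frames

Target frames = source frames × (target rate / source rate) = 153950 × (60)/(50) = 153950 × 6/5 = 184740.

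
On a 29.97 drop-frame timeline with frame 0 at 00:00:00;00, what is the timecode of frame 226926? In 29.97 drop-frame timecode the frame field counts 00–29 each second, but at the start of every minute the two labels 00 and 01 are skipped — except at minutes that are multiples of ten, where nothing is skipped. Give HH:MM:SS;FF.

02:06:11;24

Ten DF minutes hold 17982 frames, so frame 226926 lies in block 12 (frames 215784–233765) with 11142 frames into that block.
The block's first minute is 1800 frames and the rest 1798 each; 11142 frames reaches minute 6, so 12 × 18 + 6 × 2 = 228 labels have been skipped so far.
Adding those back, label number 226926 + 228 = 227154 at 30 labels/s is 7571 s + 24 f = 2 h 6 min 11 s frame 24, i.e. 02:06:11;24.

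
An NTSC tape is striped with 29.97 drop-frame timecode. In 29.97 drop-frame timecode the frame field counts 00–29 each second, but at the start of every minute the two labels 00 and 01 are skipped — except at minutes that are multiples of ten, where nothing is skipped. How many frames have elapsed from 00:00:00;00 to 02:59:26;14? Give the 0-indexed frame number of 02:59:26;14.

322670

As if non-drop at 30 labels/s: (2 × 3600 + 59 × 60 + 26) × 30 + 14 = 322994.
Minute boundaries passed: 179; those not divisible by 10: 179 − 17 = 162; dropped labels = 2 × 162 = 324.
Actual frame index = 322994 − 324 = 322670.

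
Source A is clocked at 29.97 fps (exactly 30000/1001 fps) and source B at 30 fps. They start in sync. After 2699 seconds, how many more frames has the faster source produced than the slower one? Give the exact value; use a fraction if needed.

A emits 30000/1001 × 2699 = 80970000/1001 frames; B emits 30 × 2699 = 80970.
Difference = 80970/1001 frames (≈ 80.8891); B is ahead of A.

80970/1001 frames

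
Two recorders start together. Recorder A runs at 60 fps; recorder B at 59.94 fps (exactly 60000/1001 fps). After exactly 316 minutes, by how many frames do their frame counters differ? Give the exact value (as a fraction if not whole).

316 min = 18960 s.
A emits 60 × 18960 = 1137600 frames; B emits 60000/1001 × 18960 = 1137600000/1001.
Difference = 1137600/1001 frames (≈ 1136.4635); B is behind A.

1137600/1001 frames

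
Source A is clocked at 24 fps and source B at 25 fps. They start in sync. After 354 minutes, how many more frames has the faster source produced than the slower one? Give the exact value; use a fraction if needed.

21240 frames

354 min = 21240 s.
A emits 24 × 21240 = 509760 frames; B emits 25 × 21240 = 531000.
Difference = 21240 frames; B is ahead of A.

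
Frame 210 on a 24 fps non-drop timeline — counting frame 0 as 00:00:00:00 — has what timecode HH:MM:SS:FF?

00:00:08:18

210 ÷ 24 = 8 full seconds, remainder 18 frames.
8 s = 0 h 0 min 8 s.
Timecode: 00:00:08:18.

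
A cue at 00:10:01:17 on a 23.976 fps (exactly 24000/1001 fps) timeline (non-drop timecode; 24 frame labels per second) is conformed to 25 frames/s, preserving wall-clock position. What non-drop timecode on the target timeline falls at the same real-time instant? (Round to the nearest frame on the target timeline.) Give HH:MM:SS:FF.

Source frame index: (0×3600 + 10×60 + 1) × 24 + 17 = 14441.
Real time: 14441 / (24000/1001) = 14455441/24000 s.
Target frame: (14455441/24000) × (25) = 14455441/960 ≈ 15057.751 → 15058.
At 25 labels/s: frame 15058 → 00:10:02:08.

00:10:02:08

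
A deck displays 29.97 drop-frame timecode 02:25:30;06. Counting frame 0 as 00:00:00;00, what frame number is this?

As if non-drop at 30 labels/s: (2 × 3600 + 25 × 60 + 30) × 30 + 6 = 261906.
Minute boundaries passed: 145; those not divisible by 10: 145 − 14 = 131; dropped labels = 2 × 131 = 262.
Actual frame index = 261906 − 262 = 261644.

261644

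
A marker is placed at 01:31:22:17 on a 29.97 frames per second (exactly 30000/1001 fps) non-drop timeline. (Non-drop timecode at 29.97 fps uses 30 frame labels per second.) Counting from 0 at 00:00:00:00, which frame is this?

frame 164477

Total seconds to the label: (1 × 3600 + 31 × 60 + 22) = 5482.
Frame index = 5482 × 30 + 17 = 164477.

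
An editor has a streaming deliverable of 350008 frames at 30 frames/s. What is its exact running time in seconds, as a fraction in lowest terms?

Running time = 350008 ÷ (30) = 350008 × 1/30 = 175004/15 s.

175004/15 seconds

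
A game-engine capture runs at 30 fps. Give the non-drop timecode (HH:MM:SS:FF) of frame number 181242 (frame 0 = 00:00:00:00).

181242 ÷ 30 = 6041 full seconds, remainder 12 frames.
6041 s = 1 h 40 min 41 s.
Timecode: 01:40:41:12.

01:40:41:12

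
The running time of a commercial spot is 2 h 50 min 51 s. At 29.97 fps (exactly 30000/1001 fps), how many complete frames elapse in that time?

307222 frames

2 h 50 min 51 s = 10251 s.
Frames = 10251 × 30000/1001 = 307530000/1001 ≈ 307222.7772.
Complete frames: 307222.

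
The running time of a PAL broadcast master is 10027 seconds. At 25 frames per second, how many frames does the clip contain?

Frames = 10027 × 25 = 250675.

250675 frames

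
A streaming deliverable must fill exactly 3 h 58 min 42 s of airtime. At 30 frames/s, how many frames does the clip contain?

3 h 58 min 42 s = 14322 s.
Frames = 14322 × 30 = 429660.

429660 frames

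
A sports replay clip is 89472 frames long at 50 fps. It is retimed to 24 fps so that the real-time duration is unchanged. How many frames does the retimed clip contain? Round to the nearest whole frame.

42947 frames

Frames at target rate = 89472 × (24) / (50) = 1073664/25 ≈ 42946.560.
Nearest whole frame: 42947.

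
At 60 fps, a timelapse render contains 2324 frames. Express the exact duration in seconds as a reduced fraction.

581/15 seconds

Running time = 2324 ÷ (60) = 2324 × 1/60 = 581/15 s.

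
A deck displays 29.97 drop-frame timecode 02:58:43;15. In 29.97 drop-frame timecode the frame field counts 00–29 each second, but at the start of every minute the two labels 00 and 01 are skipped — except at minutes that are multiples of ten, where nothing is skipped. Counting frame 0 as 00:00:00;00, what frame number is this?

As if non-drop at 30 labels/s: (2 × 3600 + 58 × 60 + 43) × 30 + 15 = 321705.
Minute boundaries passed: 178; those not divisible by 10: 178 − 17 = 161; dropped labels = 2 × 161 = 322.
Actual frame index = 321705 − 322 = 321383.

321383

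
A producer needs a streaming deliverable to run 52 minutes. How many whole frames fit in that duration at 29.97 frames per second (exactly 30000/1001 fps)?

52 min = 3120 s.
Frames = 3120 × 30000/1001 = 7200000/77 ≈ 93506.4935.
Complete frames: 93506.

93506 frames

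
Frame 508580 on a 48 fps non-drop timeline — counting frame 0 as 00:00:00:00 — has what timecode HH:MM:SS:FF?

508580 ÷ 48 = 10595 full seconds, remainder 20 frames.
10595 s = 2 h 56 min 35 s.
Timecode: 02:56:35:20.

02:56:35:20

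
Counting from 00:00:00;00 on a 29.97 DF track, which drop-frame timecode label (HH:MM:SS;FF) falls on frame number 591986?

05:29:12;20

Each 10-minute DF block holds 10 × 60 × 30 − 9 × 2 = 17982 frames. 591986 ÷ 17982 → 32 full blocks, remainder 16562.
Within the partial block the first minute is 1800 frames and each further minute 1798, so 9 further minute boundaries passed. Total skipped labels = 18 × 32 + 2 × 9 = 594.
Non-drop label index = 591986 + 594 = 592580; at 30 labels/s that is 05:29:12:20, i.e. DF 05:29:12;20.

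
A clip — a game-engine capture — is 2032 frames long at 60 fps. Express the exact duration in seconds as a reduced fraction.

Running time = 2032 ÷ (60) = 2032 × 1/60 = 508/15 s.

508/15 seconds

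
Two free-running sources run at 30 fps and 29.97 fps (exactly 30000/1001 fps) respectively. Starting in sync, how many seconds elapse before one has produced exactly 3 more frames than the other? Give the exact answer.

100.1 seconds

The gap grows by |30000/1001 − 30| = 30/1001 frames per second.
Time for a 3-frame gap: 3 ÷ (30/1001) = 100.1 s.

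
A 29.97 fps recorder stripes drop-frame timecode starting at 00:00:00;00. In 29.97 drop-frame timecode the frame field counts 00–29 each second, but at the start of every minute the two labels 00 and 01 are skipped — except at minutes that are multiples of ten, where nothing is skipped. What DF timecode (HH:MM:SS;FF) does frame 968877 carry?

Each 10-minute DF block holds 10 × 60 × 30 − 9 × 2 = 17982 frames. 968877 ÷ 17982 → 53 full blocks, remainder 15831.
Within the partial block the first minute is 1800 frames and each further minute 1798, so 8 further minute boundaries passed. Total skipped labels = 18 × 53 + 2 × 8 = 970.
Non-drop label index = 968877 + 970 = 969847; at 30 labels/s that is 08:58:48:07, i.e. DF 08:58:48;07.

08:58:48;07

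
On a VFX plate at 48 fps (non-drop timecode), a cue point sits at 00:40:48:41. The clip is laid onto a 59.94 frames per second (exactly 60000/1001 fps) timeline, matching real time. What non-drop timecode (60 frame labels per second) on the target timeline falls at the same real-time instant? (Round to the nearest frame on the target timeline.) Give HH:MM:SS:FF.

00:40:46:24

Source frame index: (0×3600 + 40×60 + 48) × 48 + 41 = 117545.
Real time: 117545 / (48) = 117545/48 s.
Target frame: (117545/48) × (60000/1001) = 146931250/1001 ≈ 146784.466 → 146784.
At 60 labels/s: frame 146784 → 00:40:46:24.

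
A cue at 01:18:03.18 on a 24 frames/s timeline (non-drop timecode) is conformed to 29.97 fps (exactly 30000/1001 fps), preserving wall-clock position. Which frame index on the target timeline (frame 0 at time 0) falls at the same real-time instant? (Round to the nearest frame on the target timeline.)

Source frame index: (1×3600 + 18×60 + 3) × 24 + 18 = 112410.
Real time: 112410 / (24) = 18735/4 s.
Target frame: (18735/4) × (30000/1001) = 140512500/1001 ≈ 140372.128 → 140372.

frame 140372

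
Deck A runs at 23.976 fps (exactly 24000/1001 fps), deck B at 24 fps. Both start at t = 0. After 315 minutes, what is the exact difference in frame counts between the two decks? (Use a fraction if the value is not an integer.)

64800/143 frames

315 min = 18900 s.
A emits 24000/1001 × 18900 = 64800000/143 frames; B emits 24 × 18900 = 453600.
Difference = 64800/143 frames (≈ 453.1469); B is ahead of A.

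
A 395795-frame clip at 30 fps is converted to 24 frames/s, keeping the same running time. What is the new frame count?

Target frames = source frames × (target rate / source rate) = 395795 × (24)/(30) = 395795 × 4/5 = 316636.

316636 frames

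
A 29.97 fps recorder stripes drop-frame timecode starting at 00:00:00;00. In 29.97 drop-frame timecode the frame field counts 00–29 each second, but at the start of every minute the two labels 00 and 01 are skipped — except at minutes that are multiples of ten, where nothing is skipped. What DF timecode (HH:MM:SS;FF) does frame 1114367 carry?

10:19:42;23

Ten DF minutes hold 17982 frames, so frame 1114367 lies in block 61 (frames 1096902–1114883) with 17465 frames into that block.
The block's first minute is 1800 frames and the rest 1798 each; 17465 frames reaches minute 9, so 61 × 18 + 9 × 2 = 1116 labels have been skipped so far.
Adding those back, label number 1114367 + 1116 = 1115483 at 30 labels/s is 37182 s + 23 f = 10 h 19 min 42 s frame 23, i.e. 10:19:42;23.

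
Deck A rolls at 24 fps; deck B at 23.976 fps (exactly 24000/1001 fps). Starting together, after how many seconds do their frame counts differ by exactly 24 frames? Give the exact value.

The gap grows by |24000/1001 − 24| = 24/1001 frames per second.
Time for a 24-frame gap: 24 ÷ (24/1001) = 1001 s.

1001 seconds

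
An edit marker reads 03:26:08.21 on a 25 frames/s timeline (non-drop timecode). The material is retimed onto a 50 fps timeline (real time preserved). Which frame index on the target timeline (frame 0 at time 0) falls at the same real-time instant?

frame 618442

Source frame index: (3×3600 + 26×60 + 8) × 25 + 21 = 309221.
Real time: 309221 / (25) = 309221/25 s.
Target frame: (309221/25) × (50) = 618442.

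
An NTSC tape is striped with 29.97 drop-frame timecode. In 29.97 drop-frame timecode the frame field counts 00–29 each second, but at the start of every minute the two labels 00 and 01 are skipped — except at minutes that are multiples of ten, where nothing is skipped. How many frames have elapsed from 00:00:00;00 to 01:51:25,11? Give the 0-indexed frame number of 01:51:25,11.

200361

As if non-drop at 30 labels/s: (1 × 3600 + 51 × 60 + 25) × 30 + 11 = 200561.
Minute boundaries passed: 111; those not divisible by 10: 111 − 11 = 100; dropped labels = 2 × 100 = 200.
Actual frame index = 200561 − 200 = 200361.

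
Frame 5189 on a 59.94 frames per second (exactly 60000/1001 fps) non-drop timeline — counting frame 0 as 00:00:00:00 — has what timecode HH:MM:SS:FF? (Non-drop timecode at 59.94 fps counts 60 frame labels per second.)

5189 ÷ 60 = 86 full seconds, remainder 29 frames.
86 s = 0 h 1 min 26 s.
Timecode: 00:01:26:29.

00:01:26:29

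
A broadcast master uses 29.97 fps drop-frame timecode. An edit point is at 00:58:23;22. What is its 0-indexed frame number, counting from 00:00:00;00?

105006

Complete 10-minute blocks: 5, each 17982 frames → 89910.
Remaining 8 whole minutes in the current block: 1800 + 7 × 1798 = 14386 frames.
Within the current minute: 23 × 30 + 22 − 2 = 710 (labels ;00/;01 skipped at this minute). Total = 89910 + 14386 + 710 = 105006.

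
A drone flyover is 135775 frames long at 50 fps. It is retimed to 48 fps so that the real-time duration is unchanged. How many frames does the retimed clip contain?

Target frames = source frames × (target rate / source rate) = 135775 × (48)/(50) = 135775 × 24/25 = 130344.

130344 frames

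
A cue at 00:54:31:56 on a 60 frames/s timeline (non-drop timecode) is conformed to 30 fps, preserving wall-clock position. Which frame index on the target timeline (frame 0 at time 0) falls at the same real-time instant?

frame 98158

Source frame index: (0×3600 + 54×60 + 31) × 60 + 56 = 196316.
Real time: 196316 / (60) = 49079/15 s.
Target frame: (49079/15) × (30) = 98158.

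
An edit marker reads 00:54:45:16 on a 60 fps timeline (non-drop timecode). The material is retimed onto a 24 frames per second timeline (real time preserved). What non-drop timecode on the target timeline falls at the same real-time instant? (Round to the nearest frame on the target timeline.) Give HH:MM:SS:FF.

00:54:45:06

Source frame index: (0×3600 + 54×60 + 45) × 60 + 16 = 197116.
Real time: 197116 / (60) = 49279/15 s.
Target frame: (49279/15) × (24) = 394232/5 ≈ 78846.400 → 78846.
At 24 labels/s: frame 78846 → 00:54:45:06.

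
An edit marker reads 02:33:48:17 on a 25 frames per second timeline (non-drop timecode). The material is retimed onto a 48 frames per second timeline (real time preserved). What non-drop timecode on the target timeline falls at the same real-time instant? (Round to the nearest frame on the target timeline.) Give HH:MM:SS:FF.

02:33:48:33

Source frame index: (2×3600 + 33×60 + 48) × 25 + 17 = 230717.
Real time: 230717 / (25) = 230717/25 s.
Target frame: (230717/25) × (48) = 11074416/25 ≈ 442976.640 → 442977.
At 48 labels/s: frame 442977 → 02:33:48:33.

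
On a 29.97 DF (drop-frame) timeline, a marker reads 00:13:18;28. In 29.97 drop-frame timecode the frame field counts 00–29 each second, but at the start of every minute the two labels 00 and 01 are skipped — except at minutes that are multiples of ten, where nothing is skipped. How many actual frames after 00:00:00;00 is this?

23944

As if non-drop at 30 labels/s: (0 × 3600 + 13 × 60 + 18) × 30 + 28 = 23968.
Minute boundaries passed: 13; those not divisible by 10: 13 − 1 = 12; dropped labels = 2 × 12 = 24.
Actual frame index = 23968 − 24 = 23944.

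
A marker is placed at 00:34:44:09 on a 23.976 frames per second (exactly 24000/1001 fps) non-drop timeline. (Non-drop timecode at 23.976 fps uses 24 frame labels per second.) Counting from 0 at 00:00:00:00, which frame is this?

frame 50025

Total seconds to the label: (0 × 3600 + 34 × 60 + 44) = 2084.
Frame index = 2084 × 24 + 9 = 50025.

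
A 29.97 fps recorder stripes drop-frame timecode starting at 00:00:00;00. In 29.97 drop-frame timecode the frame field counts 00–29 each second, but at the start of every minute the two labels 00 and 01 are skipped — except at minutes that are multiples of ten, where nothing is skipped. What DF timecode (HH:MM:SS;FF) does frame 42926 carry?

00:23:52;08

Ten DF minutes hold 17982 frames, so frame 42926 lies in block 2 (frames 35964–53945) with 6962 frames into that block.
The block's first minute is 1800 frames and the rest 1798 each; 6962 frames reaches minute 3, so 2 × 18 + 3 × 2 = 42 labels have been skipped so far.
Adding those back, label number 42926 + 42 = 42968 at 30 labels/s is 1432 s + 8 f = 0 h 23 min 52 s frame 8, i.e. 00:23:52;08.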